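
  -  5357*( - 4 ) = 21428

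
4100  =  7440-3340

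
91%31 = 29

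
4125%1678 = 769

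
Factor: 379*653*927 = 229420449 = 3^2 * 103^1*379^1*653^1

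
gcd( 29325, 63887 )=1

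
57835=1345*43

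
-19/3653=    - 1 + 3634/3653 = - 0.01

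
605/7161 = 55/651 = 0.08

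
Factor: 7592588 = 2^2*181^1*10487^1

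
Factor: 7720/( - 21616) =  -2^( - 1 )*5^1*7^ ( - 1) = -5/14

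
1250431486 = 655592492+594838994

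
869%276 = 41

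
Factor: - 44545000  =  -2^3*5^4 * 59^1*151^1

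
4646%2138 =370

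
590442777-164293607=426149170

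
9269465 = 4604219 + 4665246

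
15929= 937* 17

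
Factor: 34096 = 2^4*2131^1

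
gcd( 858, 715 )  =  143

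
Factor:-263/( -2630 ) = 1/10 =2^(-1 ) * 5^(-1) 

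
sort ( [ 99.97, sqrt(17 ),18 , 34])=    [sqrt( 17 ),18, 34,99.97 ] 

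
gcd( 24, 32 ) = 8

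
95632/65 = 95632/65 = 1471.26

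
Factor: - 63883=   -193^1*331^1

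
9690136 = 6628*1462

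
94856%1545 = 611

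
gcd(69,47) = 1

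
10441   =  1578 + 8863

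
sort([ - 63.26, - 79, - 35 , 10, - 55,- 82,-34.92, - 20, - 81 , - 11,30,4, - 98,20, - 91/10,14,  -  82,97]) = [ - 98, - 82 , - 82,  -  81 , - 79, - 63.26, - 55, - 35,-34.92, - 20, - 11, - 91/10,4, 10,14,20,30 , 97 ]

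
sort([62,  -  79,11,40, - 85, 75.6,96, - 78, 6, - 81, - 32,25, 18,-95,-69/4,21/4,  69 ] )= [-95, - 85,-81, - 79, - 78 ,-32, - 69/4, 21/4,  6 , 11, 18, 25 , 40, 62, 69 , 75.6,  96 ] 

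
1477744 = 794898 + 682846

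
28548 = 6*4758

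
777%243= 48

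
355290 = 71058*5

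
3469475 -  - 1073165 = 4542640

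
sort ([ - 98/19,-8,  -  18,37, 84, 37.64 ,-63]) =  [ - 63, - 18, - 8,-98/19, 37, 37.64, 84]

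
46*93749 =4312454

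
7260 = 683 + 6577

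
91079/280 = 325  +  79/280 = 325.28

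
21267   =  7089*3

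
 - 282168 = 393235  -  675403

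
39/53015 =39/53015=   0.00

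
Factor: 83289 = 3^1*27763^1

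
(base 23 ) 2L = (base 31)25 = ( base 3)2111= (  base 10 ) 67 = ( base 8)103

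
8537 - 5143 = 3394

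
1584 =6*264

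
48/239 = 48/239= 0.20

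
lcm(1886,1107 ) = 50922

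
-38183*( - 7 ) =267281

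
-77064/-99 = 25688/33 = 778.42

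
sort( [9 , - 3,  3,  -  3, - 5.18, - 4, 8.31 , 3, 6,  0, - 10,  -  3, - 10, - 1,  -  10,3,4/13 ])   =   [-10 ,-10, - 10,-5.18, - 4, -3, - 3,  -  3, - 1, 0, 4/13, 3,3,  3, 6,8.31,  9 ] 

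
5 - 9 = - 4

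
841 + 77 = 918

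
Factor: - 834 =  - 2^1*3^1*139^1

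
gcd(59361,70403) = 1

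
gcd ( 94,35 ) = 1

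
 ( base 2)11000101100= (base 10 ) 1580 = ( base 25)2d5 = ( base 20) 3j0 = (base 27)24e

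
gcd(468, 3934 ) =2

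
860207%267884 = 56555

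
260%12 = 8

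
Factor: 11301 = 3^1* 3767^1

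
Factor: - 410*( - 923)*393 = 2^1* 3^1*5^1*13^1*41^1*71^1*131^1 = 148722990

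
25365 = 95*267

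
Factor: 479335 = 5^1*37^1*2591^1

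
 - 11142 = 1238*( - 9)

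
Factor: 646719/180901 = 3^1*7^(  -  1) *43^(  -  1)*601^(  -  1)*215573^1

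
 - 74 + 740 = 666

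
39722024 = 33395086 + 6326938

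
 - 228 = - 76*3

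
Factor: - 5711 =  - 5711^1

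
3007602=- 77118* (- 39 ) 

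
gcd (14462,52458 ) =14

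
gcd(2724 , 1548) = 12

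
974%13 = 12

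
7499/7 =7499/7 = 1071.29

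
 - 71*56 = -3976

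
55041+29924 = 84965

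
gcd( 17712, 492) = 492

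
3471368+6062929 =9534297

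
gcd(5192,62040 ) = 88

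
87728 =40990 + 46738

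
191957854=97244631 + 94713223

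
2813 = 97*29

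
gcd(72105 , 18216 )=759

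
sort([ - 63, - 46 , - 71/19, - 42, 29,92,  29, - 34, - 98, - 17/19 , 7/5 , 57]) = [ -98,-63 , - 46, - 42, - 34 , - 71/19, - 17/19, 7/5, 29 , 29, 57,92]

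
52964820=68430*774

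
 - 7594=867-8461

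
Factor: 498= 2^1 * 3^1*83^1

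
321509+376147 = 697656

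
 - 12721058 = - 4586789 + -8134269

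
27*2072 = 55944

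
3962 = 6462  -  2500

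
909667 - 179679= 729988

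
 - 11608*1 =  - 11608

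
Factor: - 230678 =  - 2^1*7^1*16477^1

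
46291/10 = 46291/10= 4629.10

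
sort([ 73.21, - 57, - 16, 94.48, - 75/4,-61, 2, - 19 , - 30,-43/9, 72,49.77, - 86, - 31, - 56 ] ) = [ - 86, - 61, - 57, -56, - 31, -30, - 19, - 75/4, -16, - 43/9,2, 49.77, 72, 73.21 , 94.48] 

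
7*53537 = 374759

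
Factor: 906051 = 3^1*79^1 *3823^1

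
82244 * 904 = 74348576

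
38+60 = 98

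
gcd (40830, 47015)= 5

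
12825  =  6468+6357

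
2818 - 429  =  2389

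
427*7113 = 3037251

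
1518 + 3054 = 4572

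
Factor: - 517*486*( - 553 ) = 2^1*3^5*7^1*11^1 * 47^1*79^1 = 138947886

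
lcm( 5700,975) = 74100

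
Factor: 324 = 2^2*3^4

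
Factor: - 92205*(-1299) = 3^4 * 5^1*433^1*683^1 = 119774295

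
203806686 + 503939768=707746454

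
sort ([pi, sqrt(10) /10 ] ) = [ sqrt (10) /10,pi ]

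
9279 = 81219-71940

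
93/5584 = 93/5584 = 0.02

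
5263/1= 5263 = 5263.00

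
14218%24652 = 14218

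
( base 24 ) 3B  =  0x53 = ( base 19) 47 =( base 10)83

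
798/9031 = 798/9031 = 0.09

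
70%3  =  1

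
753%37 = 13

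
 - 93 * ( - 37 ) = 3441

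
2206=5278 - 3072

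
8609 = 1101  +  7508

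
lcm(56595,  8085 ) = 56595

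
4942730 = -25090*( - 197)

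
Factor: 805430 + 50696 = 856126 = 2^1*67^1*6389^1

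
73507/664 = 73507/664 = 110.70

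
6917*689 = 4765813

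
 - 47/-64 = 47/64 = 0.73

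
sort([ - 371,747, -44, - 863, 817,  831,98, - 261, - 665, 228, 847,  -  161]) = [ - 863, - 665,- 371, - 261, - 161, - 44,98, 228, 747 , 817,831,847]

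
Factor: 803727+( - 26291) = 777436= 2^2*11^1*17669^1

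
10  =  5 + 5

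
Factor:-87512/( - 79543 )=2^3*17^(  -  1 )*4679^ ( - 1)*10939^1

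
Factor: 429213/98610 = 827/190= 2^(-1 )*5^( - 1) *19^( - 1) * 827^1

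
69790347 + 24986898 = 94777245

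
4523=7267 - 2744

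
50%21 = 8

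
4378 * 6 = 26268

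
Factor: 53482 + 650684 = 704166 = 2^1*3^1*117361^1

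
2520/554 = 4+152/277 = 4.55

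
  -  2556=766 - 3322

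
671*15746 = 10565566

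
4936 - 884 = 4052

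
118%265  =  118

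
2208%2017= 191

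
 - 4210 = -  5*842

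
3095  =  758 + 2337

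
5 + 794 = 799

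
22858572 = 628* 36399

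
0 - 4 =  - 4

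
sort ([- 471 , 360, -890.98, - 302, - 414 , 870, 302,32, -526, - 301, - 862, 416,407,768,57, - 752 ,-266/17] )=[- 890.98,  -  862, - 752,  -  526,  -  471, - 414, - 302,-301,-266/17,32, 57, 302, 360, 407, 416,768,870] 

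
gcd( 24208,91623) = 1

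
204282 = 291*702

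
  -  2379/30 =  - 793/10=- 79.30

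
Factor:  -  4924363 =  - 19^1*259177^1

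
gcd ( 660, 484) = 44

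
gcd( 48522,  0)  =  48522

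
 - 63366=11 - 63377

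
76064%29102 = 17860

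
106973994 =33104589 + 73869405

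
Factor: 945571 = 11^1*67^1*1283^1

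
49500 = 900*55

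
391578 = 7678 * 51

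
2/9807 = 2/9807 = 0.00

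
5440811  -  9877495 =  - 4436684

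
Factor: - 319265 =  - 5^1 * 63853^1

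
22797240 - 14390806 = 8406434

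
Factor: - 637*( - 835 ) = 5^1*7^2 *13^1*167^1 = 531895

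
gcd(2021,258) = 43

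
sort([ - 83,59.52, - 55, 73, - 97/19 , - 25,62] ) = [- 83, - 55,  -  25 , - 97/19,59.52 , 62,73] 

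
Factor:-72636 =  - 2^2 * 3^1 * 6053^1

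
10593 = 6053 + 4540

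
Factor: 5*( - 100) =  - 500 = - 2^2*5^3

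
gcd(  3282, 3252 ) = 6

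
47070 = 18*2615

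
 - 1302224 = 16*( - 81389) 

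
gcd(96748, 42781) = 1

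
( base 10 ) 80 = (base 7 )143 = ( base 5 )310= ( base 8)120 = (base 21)3h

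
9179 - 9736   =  -557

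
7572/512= 14 + 101/128 = 14.79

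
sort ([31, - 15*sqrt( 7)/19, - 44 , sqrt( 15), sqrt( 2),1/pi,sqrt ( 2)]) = [ - 44, - 15*sqrt(7 )/19,  1/pi,  sqrt(2) , sqrt( 2),sqrt(15),  31 ]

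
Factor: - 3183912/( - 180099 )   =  2^3*20011^( - 1)*44221^1  =  353768/20011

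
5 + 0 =5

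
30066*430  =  12928380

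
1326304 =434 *3056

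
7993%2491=520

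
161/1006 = 161/1006 = 0.16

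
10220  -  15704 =  -  5484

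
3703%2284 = 1419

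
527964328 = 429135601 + 98828727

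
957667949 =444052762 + 513615187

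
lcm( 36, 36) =36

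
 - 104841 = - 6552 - 98289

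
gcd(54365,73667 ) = 1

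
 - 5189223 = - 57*91039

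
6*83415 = 500490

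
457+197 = 654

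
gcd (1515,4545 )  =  1515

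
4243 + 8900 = 13143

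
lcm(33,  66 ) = 66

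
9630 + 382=10012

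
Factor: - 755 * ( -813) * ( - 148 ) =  - 90844620 =-2^2*3^1*5^1 * 37^1*151^1*271^1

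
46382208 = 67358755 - 20976547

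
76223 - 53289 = 22934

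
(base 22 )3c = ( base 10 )78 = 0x4E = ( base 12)66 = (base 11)71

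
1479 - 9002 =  - 7523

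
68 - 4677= - 4609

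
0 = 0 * 360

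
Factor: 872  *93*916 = 2^5*3^1*31^1*109^1*229^1 = 74283936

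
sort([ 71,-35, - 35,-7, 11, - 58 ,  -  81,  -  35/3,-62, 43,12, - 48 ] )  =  [ - 81,-62,  -  58,-48, - 35,-35,-35/3,-7 , 11,12, 43, 71]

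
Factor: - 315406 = - 2^1*7^1*13^1*1733^1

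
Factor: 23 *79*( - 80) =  - 145360  =  - 2^4 * 5^1*23^1*79^1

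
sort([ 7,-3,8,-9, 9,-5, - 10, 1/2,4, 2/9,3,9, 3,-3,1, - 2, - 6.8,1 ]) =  [ - 10,-9, - 6.8,-5, -3, - 3, - 2, 2/9, 1/2,  1 , 1, 3, 3, 4,  7,8, 9,9]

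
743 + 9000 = 9743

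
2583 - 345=2238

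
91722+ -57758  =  33964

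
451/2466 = 451/2466 = 0.18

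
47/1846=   47/1846=0.03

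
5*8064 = 40320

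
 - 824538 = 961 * ( - 858 ) 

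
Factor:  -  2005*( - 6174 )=12378870 = 2^1 * 3^2*5^1*7^3*401^1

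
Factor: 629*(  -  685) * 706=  - 304190690 = - 2^1*5^1*17^1* 37^1*137^1*353^1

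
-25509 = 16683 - 42192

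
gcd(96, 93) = 3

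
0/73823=0 = 0.00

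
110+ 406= 516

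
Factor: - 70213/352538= -143/718  =  - 2^( - 1)*11^1*13^1*359^(-1)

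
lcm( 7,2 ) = 14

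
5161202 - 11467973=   -  6306771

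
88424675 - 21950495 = 66474180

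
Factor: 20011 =20011^1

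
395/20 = 79/4 = 19.75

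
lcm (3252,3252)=3252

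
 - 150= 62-212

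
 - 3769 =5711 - 9480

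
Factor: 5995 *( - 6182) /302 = - 18530545/151= -5^1*11^2*109^1*151^ ( - 1 )*281^1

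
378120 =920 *411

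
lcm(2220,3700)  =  11100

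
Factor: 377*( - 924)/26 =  - 2^1*3^1*7^1*11^1*29^1 = - 13398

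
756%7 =0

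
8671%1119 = 838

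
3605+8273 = 11878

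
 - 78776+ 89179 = 10403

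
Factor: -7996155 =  - 3^1*5^1 * 533077^1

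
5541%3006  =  2535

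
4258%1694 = 870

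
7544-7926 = -382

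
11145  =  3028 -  - 8117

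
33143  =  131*253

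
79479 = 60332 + 19147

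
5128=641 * 8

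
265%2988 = 265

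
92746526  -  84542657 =8203869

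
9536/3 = 3178 + 2/3 = 3178.67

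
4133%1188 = 569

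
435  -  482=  - 47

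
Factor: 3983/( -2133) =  - 3^( -3 )*7^1*79^ ( - 1 )*569^1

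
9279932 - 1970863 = 7309069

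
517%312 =205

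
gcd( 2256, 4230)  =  282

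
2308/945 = 2 + 418/945= 2.44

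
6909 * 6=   41454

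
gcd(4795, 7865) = 5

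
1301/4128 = 1301/4128= 0.32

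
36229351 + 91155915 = 127385266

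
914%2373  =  914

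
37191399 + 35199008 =72390407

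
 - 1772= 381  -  2153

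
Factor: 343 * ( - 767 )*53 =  - 13943293 = - 7^3*13^1 * 53^1*59^1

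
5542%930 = 892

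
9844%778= 508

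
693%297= 99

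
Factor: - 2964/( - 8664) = 13/38=2^( - 1)*13^1*19^(  -  1 ) 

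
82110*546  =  44832060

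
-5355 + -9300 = - 14655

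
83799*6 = 502794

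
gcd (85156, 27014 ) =2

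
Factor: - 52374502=  -  2^1*26187251^1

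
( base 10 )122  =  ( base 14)8A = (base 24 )52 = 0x7A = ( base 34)3K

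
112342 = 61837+50505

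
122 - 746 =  - 624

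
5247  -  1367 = 3880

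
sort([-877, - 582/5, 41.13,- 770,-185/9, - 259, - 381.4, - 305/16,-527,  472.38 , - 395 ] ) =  [ - 877, - 770, - 527, - 395, - 381.4, - 259, - 582/5, - 185/9, - 305/16,41.13, 472.38]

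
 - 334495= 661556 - 996051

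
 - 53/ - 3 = 53/3= 17.67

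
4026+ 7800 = 11826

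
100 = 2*50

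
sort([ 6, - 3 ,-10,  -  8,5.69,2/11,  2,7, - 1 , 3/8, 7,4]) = [ - 10, - 8, - 3, - 1,2/11,3/8,  2,4,5.69,6,7,7]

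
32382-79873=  - 47491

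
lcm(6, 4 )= 12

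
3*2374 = 7122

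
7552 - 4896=2656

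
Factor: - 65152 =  - 2^7 * 509^1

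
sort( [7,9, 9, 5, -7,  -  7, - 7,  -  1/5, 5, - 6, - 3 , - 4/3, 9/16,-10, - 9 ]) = [ - 10,-9,-7,-7, - 7,  -  6, - 3,-4/3 , - 1/5, 9/16, 5,  5,7, 9, 9 ] 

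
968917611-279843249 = 689074362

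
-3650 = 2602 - 6252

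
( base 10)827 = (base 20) 217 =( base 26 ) 15L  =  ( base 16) 33b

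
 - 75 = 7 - 82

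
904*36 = 32544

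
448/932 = 112/233 = 0.48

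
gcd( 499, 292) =1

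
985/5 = 197  =  197.00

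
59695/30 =11939/6 = 1989.83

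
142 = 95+47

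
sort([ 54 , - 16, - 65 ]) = [ - 65, - 16,54] 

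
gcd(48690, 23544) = 18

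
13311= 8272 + 5039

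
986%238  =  34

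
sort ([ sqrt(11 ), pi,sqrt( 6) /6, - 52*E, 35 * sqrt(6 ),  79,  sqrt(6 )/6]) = [ - 52*E, sqrt ( 6)/6, sqrt(6 )/6,pi,sqrt(11),  79, 35*sqrt(6) ]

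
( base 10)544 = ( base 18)1C4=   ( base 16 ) 220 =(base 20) 174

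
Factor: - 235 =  - 5^1*47^1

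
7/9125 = 7/9125=0.00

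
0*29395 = 0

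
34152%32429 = 1723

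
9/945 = 1/105  =  0.01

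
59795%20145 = 19505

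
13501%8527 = 4974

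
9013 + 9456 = 18469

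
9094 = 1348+7746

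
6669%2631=1407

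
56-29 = 27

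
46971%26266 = 20705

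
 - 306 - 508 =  - 814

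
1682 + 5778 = 7460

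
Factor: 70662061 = 70662061^1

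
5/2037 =5/2037 = 0.00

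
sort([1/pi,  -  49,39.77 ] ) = [-49 , 1/pi,39.77] 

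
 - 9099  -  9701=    - 18800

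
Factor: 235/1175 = 1/5 = 5^( - 1) 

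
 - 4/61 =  - 4/61 = -0.07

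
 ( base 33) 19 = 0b101010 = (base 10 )42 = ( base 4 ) 222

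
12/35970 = 2/5995= 0.00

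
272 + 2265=2537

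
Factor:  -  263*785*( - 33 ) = 3^1*5^1*11^1*157^1*263^1 = 6813015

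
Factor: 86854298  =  2^1*181^1*239929^1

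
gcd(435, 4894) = 1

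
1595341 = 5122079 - 3526738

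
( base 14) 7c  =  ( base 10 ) 110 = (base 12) 92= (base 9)132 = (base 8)156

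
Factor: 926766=2^1*3^2*51487^1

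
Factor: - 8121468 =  -2^2 * 3^1*59^1 * 11471^1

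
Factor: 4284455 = 5^1 *7^1*163^1*751^1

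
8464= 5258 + 3206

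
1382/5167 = 1382/5167  =  0.27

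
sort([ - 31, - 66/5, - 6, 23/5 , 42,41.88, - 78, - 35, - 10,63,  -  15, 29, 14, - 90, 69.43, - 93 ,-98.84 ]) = [ - 98.84, - 93,  -  90, - 78, - 35,-31, - 15, - 66/5, - 10, - 6,23/5,14, 29, 41.88,42,63, 69.43]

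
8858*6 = 53148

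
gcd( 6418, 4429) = 1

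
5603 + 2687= 8290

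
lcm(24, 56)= 168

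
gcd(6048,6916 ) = 28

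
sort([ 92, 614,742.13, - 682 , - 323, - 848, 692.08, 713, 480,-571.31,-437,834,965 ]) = [ - 848, - 682,- 571.31, - 437, - 323,92 , 480, 614, 692.08, 713, 742.13,834, 965]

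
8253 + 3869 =12122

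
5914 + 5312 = 11226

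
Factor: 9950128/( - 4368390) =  - 2^3 * 3^ (-1 )*5^ (-1)*13^( - 1)*23^( -1)*487^ ( - 1) * 621883^1 = - 4975064/2184195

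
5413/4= 1353 + 1/4 =1353.25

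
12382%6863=5519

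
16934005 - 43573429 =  - 26639424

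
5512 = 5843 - 331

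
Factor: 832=2^6*13^1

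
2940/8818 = 1470/4409 = 0.33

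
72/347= 72/347 = 0.21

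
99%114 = 99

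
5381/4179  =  1+1202/4179  =  1.29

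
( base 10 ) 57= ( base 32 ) 1P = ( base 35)1M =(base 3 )2010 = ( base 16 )39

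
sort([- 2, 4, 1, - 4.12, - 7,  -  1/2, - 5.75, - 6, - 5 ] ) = [ - 7,- 6, - 5.75 ,- 5, - 4.12, - 2, - 1/2,1,4 ]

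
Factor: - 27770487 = -3^1 * 29^1*319201^1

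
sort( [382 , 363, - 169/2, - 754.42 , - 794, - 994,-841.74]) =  [ - 994, - 841.74, - 794, - 754.42, - 169/2, 363 , 382 ] 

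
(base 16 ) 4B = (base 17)47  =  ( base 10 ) 75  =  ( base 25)30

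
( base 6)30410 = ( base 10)4038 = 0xFC6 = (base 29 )4n7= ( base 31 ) 468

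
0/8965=0 = 0.00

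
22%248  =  22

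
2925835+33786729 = 36712564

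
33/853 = 33/853 = 0.04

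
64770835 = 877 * 73855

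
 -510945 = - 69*7405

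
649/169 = 3 + 142/169 = 3.84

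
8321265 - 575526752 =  - 567205487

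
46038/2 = 23019 = 23019.00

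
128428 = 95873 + 32555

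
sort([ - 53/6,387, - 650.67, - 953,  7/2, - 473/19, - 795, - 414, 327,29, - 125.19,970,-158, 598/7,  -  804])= [ - 953,-804, - 795, - 650.67,-414, - 158, - 125.19, - 473/19, - 53/6, 7/2,29, 598/7,327, 387,970]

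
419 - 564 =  - 145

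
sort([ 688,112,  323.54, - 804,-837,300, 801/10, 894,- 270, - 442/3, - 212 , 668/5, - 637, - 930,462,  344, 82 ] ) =[ - 930,  -  837,  -  804, - 637,-270 , - 212 , - 442/3,  801/10, 82,112,668/5, 300,  323.54,344, 462 , 688,  894]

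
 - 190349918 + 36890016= - 153459902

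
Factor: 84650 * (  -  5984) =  - 2^6*5^2 * 11^1*17^1 *1693^1 = -506545600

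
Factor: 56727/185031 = 191/623 = 7^( - 1 )*89^(  -  1)*191^1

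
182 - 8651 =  - 8469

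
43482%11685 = 8427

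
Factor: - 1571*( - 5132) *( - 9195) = -74133510540 = -2^2*3^1*5^1*613^1*1283^1*1571^1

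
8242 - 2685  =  5557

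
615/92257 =615/92257 = 0.01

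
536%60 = 56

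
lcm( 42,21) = 42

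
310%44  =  2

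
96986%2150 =236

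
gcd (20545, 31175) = 5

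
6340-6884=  - 544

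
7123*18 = 128214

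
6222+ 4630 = 10852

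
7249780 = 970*7474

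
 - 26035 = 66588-92623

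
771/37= 771/37=20.84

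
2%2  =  0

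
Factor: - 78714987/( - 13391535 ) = 26238329/4463845 = 5^( - 1)*13^1*31^(- 2)*929^(-1)*2018333^1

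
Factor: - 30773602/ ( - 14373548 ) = 2^(-1)*7^( - 1)*53^1 * 290317^1 * 513341^( - 1) = 15386801/7186774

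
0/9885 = 0 = 0.00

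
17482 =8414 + 9068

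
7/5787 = 7/5787 = 0.00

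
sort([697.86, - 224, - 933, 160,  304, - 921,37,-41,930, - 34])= [ - 933, - 921, -224,-41, - 34,37, 160, 304  ,  697.86, 930]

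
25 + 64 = 89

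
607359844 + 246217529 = 853577373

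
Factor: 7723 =7723^1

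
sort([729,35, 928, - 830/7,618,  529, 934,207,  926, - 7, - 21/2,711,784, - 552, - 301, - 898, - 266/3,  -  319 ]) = [ - 898,-552 , - 319,-301,-830/7 ,-266/3,-21/2,-7,35,207,529, 618,711,729,784,926,928,934 ] 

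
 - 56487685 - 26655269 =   -  83142954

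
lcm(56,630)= 2520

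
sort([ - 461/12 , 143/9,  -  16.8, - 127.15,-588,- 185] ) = [ - 588, - 185, - 127.15, - 461/12, - 16.8,143/9]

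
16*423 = 6768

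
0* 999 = 0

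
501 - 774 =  - 273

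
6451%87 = 13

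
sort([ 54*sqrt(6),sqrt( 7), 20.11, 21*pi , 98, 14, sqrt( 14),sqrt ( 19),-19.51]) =[ - 19.51, sqrt( 7), sqrt( 14 ),sqrt(19), 14,20.11,21*pi,98  ,  54*sqrt (6) ]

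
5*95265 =476325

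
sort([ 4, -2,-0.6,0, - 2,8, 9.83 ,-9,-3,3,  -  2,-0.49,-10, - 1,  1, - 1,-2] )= [ -10,- 9, - 3, -2,-2,-2, - 2,  -  1,-1,  -  0.6, - 0.49, 0,1,3, 4, 8 , 9.83]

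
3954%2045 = 1909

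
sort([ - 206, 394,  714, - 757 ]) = [ - 757,-206, 394, 714] 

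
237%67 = 36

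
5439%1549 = 792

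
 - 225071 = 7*( - 32153 ) 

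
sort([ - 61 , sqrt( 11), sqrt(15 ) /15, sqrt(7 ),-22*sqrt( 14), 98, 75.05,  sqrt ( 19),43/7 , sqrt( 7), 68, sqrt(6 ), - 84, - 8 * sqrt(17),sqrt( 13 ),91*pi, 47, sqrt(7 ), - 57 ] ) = [  -  84,- 22 * sqrt ( 14), - 61, - 57, - 8 * sqrt ( 17 ), sqrt( 15)/15 , sqrt(6), sqrt ( 7 ), sqrt(7), sqrt( 7 ), sqrt( 11), sqrt(13), sqrt( 19), 43/7, 47, 68, 75.05, 98,91*pi]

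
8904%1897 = 1316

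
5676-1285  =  4391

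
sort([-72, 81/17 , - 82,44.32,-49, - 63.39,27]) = [ - 82, - 72, - 63.39, - 49,81/17,27,44.32]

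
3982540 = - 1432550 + 5415090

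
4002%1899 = 204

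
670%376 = 294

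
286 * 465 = 132990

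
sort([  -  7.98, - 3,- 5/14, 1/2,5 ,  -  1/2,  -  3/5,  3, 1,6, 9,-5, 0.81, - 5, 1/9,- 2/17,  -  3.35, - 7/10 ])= [  -  7.98,- 5, - 5, - 3.35, - 3,  -  7/10, - 3/5,-1/2, - 5/14,-2/17, 1/9,1/2, 0.81, 1, 3,5, 6, 9 ] 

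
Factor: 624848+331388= 956236 =2^2*61^1*3919^1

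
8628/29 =8628/29 = 297.52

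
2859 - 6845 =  - 3986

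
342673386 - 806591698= - 463918312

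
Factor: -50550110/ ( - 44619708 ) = 39065/34482 =2^(-1)*3^( - 1)*5^1*7^( - 1)*13^1 *601^1 * 821^( - 1 )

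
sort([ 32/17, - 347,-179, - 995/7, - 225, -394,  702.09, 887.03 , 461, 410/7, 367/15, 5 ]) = [ - 394, - 347, - 225,-179 , - 995/7,  32/17, 5,367/15,410/7, 461,702.09, 887.03] 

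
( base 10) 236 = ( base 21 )B5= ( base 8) 354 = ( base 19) C8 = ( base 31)7J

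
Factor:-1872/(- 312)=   6 = 2^1*3^1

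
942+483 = 1425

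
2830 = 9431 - 6601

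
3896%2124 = 1772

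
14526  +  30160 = 44686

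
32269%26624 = 5645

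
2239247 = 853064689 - 850825442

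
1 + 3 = 4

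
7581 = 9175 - 1594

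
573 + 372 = 945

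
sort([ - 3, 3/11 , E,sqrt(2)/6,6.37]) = [ - 3, sqrt( 2)/6,3/11,E,6.37]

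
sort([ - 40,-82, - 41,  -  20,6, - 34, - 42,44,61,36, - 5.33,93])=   [ - 82, - 42, - 41, - 40, - 34, - 20, - 5.33,  6, 36, 44, 61,93]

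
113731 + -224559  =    -  110828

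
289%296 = 289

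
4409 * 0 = 0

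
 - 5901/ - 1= 5901/1 =5901.00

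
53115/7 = 53115/7 = 7587.86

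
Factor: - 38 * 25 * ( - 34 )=2^2*5^2 * 17^1*19^1 = 32300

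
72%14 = 2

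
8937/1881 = 4  +  157/209 = 4.75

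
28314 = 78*363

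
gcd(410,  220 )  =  10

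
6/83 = 6/83  =  0.07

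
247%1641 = 247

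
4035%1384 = 1267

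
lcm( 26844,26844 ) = 26844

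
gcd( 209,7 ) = 1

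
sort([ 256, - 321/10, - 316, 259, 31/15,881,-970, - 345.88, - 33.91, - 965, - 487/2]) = [ -970, - 965,- 345.88, - 316, - 487/2, - 33.91, - 321/10,31/15, 256, 259,881]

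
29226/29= 1007 + 23/29  =  1007.79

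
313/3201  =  313/3201 = 0.10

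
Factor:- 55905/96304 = -2^ (-4 )*3^1 * 5^1 * 13^( - 1 )*463^(-1 )*3727^1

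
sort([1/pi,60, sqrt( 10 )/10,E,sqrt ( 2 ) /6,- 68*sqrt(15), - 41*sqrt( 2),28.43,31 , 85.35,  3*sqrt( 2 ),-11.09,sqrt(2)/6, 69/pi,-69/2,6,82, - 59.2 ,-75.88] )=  [-68*sqrt(15 ), - 75.88 ,-59.2, - 41*sqrt(2),-69/2,-11.09, sqrt( 2) /6,sqrt(2 ) /6, sqrt( 10 )/10,1/pi,E,3*sqrt(2 ),6 , 69/pi,28.43, 31,60,82,  85.35 ] 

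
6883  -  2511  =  4372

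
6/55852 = 3/27926=0.00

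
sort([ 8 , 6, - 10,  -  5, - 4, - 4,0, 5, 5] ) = [ - 10,-5 ,-4,-4,0,  5 , 5,6,8 ] 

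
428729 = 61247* 7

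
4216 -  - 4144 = 8360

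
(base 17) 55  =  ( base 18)50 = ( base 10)90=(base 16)5a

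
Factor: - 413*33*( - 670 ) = 9131430 = 2^1 * 3^1*5^1* 7^1*11^1*59^1*67^1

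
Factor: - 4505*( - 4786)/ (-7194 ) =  -3^ (-1)* 5^1*11^( - 1 )*17^1*53^1*109^ ( - 1)*2393^1 = - 10780465/3597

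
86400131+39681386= 126081517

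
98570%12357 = 12071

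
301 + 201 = 502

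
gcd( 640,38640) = 80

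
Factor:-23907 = -3^1*13^1*613^1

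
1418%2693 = 1418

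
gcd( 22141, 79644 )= 1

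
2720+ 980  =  3700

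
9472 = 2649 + 6823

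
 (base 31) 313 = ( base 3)11000001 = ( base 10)2917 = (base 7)11335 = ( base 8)5545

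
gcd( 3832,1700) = 4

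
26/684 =13/342 = 0.04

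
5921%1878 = 287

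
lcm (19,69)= 1311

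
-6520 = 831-7351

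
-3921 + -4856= - 8777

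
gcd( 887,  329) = 1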